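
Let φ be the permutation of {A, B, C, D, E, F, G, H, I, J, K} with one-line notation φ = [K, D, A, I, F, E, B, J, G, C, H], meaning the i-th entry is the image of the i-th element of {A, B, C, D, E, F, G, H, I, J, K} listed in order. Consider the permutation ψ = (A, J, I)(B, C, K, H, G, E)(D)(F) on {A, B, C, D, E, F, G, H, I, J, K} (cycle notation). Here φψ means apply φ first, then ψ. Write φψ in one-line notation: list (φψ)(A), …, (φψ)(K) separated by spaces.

Chase each element through φ then ψ: A → K → H; B → D → D; C → A → J; D → I → A; E → F → F; F → E → B; G → B → C; H → J → I; I → G → E; J → C → K; K → H → G.
So φψ in one-line form is H D J A F B C I E K G.

H D J A F B C I E K G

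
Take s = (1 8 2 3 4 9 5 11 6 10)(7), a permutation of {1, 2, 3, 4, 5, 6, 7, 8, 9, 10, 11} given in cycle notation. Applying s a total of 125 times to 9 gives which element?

9 lies in the 10-cycle (1 8 2 3 4 9 5 11 6 10).
Since the cycle has length 10, s^125 acts on it the same as s^5 (125 mod 10 = 5).
Stepping 5 places around the cycle: 9 → 5 → 11 → 6 → 10 → 1.

1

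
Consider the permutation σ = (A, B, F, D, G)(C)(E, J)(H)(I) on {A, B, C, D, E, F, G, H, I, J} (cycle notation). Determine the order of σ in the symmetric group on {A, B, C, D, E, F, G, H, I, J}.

10

The disjoint cycles have lengths 5, 2, 1, 1, 1.
The order is lcm(5, 2) = 10.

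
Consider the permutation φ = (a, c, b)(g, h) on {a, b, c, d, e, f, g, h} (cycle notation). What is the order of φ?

6

The cycle type of φ is (3, 2, 1, 1, 1).
The order is lcm(3, 2) = 6.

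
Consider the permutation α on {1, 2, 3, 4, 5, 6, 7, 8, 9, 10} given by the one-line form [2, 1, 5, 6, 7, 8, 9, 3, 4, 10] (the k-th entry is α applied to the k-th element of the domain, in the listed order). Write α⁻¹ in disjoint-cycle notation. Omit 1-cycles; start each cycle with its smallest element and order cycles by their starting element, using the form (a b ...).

(1 2)(3 8 6 4 9 7 5)

The cycle decomposition of α is (1 2)(3 5 7 9 4 6 8).
The inverse reverses every cycle; in canonical form, α⁻¹ = (1 2)(3 8 6 4 9 7 5).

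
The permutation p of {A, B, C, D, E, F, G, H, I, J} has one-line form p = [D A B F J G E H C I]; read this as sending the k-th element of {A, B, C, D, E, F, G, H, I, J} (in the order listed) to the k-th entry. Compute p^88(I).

Tracing I → C → … returns to I after 9 steps, so I lies in a 9-cycle (A, D, F, G, E, J, I, C, B).
Powers repeat with period 9 on this cycle, and 88 mod 9 = 7, so p^88(I) = p^7(I).
Advancing 7 steps from I: I → C → B → A → D → F → G → E.

E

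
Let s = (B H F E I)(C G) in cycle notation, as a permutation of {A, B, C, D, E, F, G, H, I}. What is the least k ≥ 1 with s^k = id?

The disjoint cycles have lengths 5, 2, 1, 1.
The order is lcm(5, 2) = 10.

10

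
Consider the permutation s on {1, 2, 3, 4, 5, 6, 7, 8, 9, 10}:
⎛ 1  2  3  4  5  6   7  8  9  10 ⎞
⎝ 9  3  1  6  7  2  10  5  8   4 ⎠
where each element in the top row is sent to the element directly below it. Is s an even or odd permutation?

odd

In disjoint-cycle form the cycle lengths are 10.
A cycle is odd iff its length is even; s has 1 even-length cycle, so sgn(s) = (−1)^1 and s is odd.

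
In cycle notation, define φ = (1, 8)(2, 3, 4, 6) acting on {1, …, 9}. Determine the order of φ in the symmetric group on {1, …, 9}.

The disjoint cycles have lengths 4, 2, 1, 1, 1.
Since disjoint cycles commute, ord(φ) = lcm(4, 2) = 4.

4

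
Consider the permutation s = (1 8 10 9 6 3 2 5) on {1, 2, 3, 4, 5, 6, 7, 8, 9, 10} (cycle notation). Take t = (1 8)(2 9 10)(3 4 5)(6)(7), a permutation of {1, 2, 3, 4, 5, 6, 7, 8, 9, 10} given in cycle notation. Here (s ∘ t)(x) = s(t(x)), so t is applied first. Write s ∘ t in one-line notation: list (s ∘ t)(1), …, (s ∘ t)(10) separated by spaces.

10 6 4 1 2 3 7 8 9 5

(s ∘ t)(x) = s(t(x)). Computing each image: s(t(1)) = s(8) = 10, s(t(2)) = s(9) = 6, s(t(3)) = s(4) = 4, s(t(4)) = s(5) = 1, s(t(5)) = s(3) = 2, s(t(6)) = s(6) = 3, s(t(7)) = s(7) = 7, s(t(8)) = s(1) = 8, s(t(9)) = s(10) = 9, s(t(10)) = s(2) = 5.
Hence s ∘ t = [10 6 4 1 2 3 7 8 9 5].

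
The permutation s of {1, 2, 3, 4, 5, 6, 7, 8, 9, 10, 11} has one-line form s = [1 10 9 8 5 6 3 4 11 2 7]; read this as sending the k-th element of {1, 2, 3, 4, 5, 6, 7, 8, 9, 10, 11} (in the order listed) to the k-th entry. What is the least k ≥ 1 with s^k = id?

Writing s as disjoint cycles, the cycle lengths are 4, 2, 2, 1, 1, 1.
Since disjoint cycles commute, ord(s) = lcm(4, 2, 2) = 4.

4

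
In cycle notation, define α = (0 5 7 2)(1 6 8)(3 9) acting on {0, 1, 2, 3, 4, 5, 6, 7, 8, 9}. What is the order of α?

The cycle type of α is (4, 3, 2, 1).
The order is lcm(4, 3, 2) = 12.

12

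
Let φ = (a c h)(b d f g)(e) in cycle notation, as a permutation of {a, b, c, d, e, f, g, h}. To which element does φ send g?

In the cycle (b d f g), g is followed by b, so φ(g) = b.

b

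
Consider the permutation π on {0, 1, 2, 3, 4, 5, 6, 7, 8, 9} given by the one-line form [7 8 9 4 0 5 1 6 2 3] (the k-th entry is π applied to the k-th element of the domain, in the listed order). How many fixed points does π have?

The fixed points (elements with π(x) = x) are {5}, so there is 1.

1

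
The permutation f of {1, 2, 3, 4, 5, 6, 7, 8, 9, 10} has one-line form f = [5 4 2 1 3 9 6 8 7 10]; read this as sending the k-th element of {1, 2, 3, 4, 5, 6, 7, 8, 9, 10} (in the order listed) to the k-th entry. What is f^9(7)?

Tracing 7 → 6 → … returns to 7 after 3 steps, so 7 lies in a 3-cycle (6 9 7).
On a 3-cycle, f^3 is the identity, so f^9 = f^0 there (9 ≡ 0 mod 3).
So f^9(7) = 7.

7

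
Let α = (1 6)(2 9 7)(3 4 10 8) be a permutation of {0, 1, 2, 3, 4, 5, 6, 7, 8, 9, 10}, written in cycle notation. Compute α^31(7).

2

7 lies in the 3-cycle (2 9 7).
On a 3-cycle, α^3 is the identity, so α^31 = α^1 there (31 ≡ 1 mod 3).
Advancing 1 step from 7: 7 → 2.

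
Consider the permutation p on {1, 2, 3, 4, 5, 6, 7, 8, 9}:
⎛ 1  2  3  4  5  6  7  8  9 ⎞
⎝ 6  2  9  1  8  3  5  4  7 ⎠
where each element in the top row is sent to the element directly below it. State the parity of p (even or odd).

odd

In disjoint-cycle form the cycle lengths are 8, 1.
A cycle of length ℓ contributes ℓ−1 transpositions, so p is a product of 7 transpositions — odd.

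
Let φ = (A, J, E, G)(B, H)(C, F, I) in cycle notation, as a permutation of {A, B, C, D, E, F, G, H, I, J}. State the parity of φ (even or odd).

The cycle lengths are 4, 3, 2, 1.
A cycle of length ℓ contributes ℓ−1 transpositions, so φ is a product of 3 + 2 + 1 = 6 transpositions — even.

even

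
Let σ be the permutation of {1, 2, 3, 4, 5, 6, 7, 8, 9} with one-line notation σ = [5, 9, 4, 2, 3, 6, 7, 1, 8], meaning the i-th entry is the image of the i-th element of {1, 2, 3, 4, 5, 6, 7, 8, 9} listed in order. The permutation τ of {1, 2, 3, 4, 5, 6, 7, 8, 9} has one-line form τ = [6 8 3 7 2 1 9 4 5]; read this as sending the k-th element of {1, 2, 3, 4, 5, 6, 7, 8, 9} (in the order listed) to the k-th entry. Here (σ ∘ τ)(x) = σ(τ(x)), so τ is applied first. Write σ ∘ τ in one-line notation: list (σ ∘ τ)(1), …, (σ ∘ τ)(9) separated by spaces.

6 1 4 7 9 5 8 2 3

For each element, apply τ then σ: 1 → 6 → 6; 2 → 8 → 1; 3 → 3 → 4; 4 → 7 → 7; 5 → 2 → 9; 6 → 1 → 5; 7 → 9 → 8; 8 → 4 → 2; 9 → 5 → 3.
So σ ∘ τ in one-line form is 6 1 4 7 9 5 8 2 3.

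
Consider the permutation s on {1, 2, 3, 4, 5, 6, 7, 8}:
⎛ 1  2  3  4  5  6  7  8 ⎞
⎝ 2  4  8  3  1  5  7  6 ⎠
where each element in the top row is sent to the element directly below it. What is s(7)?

The entry below 7 in the array is 7, so s(7) = 7.

7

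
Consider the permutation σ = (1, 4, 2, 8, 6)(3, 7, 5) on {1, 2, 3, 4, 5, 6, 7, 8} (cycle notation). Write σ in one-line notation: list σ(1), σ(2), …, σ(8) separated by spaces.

4 8 7 2 3 1 5 6

Reading each image from the cycles: 1→4, 2→8, 3→7, 4→2, 5→3, 6→1, 7→5, 8→6.
Listing these in domain order gives 4 8 7 2 3 1 5 6.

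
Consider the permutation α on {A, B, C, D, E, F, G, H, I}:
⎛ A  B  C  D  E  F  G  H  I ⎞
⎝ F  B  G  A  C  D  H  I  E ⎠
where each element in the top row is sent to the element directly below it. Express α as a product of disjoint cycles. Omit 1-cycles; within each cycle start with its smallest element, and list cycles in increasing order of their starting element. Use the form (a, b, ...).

Iterating α from A gives A → F → D → A; that is the 3-cycle (A, F, D).
Repeating from the next unused element and collecting all non-trivial cycles gives (A, F, D)(C, G, H, I, E).

(A, F, D)(C, G, H, I, E)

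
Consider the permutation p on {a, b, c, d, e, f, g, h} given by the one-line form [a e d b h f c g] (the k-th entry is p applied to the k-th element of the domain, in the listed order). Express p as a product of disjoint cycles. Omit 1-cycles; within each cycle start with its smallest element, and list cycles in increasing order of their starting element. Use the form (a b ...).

Start at b and follow images: b → e → h → g → c → d → b, giving the cycle (b e h g c d).
Continuing from each remaining unvisited element yields (b e h g c d).

(b e h g c d)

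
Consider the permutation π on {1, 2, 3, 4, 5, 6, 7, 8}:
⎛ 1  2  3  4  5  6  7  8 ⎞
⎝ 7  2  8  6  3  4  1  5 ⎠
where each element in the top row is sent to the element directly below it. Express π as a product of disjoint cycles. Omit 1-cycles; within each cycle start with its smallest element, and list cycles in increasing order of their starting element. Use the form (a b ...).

(1 7)(3 8 5)(4 6)

Start at 1 and follow images: 1 → 7 → 1, giving the cycle (1 7).
Repeating from the next unused element and collecting all non-trivial cycles gives (1 7)(3 8 5)(4 6).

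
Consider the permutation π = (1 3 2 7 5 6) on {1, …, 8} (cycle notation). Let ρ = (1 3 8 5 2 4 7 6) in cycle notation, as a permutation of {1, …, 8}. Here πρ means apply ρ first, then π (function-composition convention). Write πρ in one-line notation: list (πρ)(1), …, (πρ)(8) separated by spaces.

2 4 8 5 7 3 1 6

(πρ)(x) = π(ρ(x)). Computing each image: π(ρ(1)) = π(3) = 2, π(ρ(2)) = π(4) = 4, π(ρ(3)) = π(8) = 8, π(ρ(4)) = π(7) = 5, π(ρ(5)) = π(2) = 7, π(ρ(6)) = π(1) = 3, π(ρ(7)) = π(6) = 1, π(ρ(8)) = π(5) = 6.
Hence πρ = [2 4 8 5 7 3 1 6].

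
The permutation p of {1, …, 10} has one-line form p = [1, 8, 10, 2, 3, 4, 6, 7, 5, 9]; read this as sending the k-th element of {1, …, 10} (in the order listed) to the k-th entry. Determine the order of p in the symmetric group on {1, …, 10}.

20

Writing p as disjoint cycles, the cycle lengths are 5, 4, 1.
Since disjoint cycles commute, ord(p) = lcm(5, 4) = 20.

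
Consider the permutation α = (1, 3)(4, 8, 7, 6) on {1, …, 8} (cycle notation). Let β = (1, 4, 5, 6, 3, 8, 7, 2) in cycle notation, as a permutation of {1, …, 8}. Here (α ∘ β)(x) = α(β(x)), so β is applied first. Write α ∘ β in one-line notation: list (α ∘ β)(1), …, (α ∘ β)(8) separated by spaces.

8 3 7 5 4 1 2 6

Chase each element through β then α: 1 → 4 → 8; 2 → 1 → 3; 3 → 8 → 7; 4 → 5 → 5; 5 → 6 → 4; 6 → 3 → 1; 7 → 2 → 2; 8 → 7 → 6.
So α ∘ β in one-line form is 8 3 7 5 4 1 2 6.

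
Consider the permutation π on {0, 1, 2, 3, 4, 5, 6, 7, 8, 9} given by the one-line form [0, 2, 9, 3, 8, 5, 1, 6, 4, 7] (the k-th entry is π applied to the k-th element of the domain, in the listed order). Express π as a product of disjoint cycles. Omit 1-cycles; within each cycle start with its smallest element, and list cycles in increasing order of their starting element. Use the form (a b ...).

(1 2 9 7 6)(4 8)

From 1: 1 → 2 → 9 → 7 → 6 → 1, closing the cycle (1 2 9 7 6).
Repeating from the next unused element and collecting all non-trivial cycles gives (1 2 9 7 6)(4 8).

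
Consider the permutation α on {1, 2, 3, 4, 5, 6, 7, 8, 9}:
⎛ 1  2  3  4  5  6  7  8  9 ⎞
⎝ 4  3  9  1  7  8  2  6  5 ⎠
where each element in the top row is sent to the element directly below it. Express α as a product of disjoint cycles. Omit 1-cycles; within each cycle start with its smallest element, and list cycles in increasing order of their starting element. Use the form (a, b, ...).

(1, 4)(2, 3, 9, 5, 7)(6, 8)

Iterating α from 1 gives 1 → 4 → 1; that is the 2-cycle (1, 4).
Continuing from each remaining unvisited element yields (1, 4)(2, 3, 9, 5, 7)(6, 8).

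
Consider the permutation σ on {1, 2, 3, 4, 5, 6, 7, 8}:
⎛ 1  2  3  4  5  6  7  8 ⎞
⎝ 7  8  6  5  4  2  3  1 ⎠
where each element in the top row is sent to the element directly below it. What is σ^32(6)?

Tracing 6 → 2 → … returns to 6 after 6 steps, so 6 lies in a 6-cycle (1 7 3 6 2 8).
Powers repeat with period 6 on this cycle, and 32 mod 6 = 2, so σ^32(6) = σ^2(6).
Advancing 2 steps from 6: 6 → 2 → 8.

8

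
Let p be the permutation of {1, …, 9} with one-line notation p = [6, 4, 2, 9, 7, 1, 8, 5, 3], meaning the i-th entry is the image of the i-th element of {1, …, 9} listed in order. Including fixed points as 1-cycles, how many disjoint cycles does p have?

3

The cycle decomposition is (1, 6)(2, 4, 9, 3)(5, 7, 8), which has 3 cycles (counting 1-cycles).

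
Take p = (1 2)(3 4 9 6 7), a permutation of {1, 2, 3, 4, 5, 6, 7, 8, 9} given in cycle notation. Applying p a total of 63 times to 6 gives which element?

6 lies in the 5-cycle (3 4 9 6 7).
On a 5-cycle, p^5 is the identity, so p^63 = p^3 there (63 ≡ 3 mod 5).
Stepping 3 places around the cycle: 6 → 7 → 3 → 4.

4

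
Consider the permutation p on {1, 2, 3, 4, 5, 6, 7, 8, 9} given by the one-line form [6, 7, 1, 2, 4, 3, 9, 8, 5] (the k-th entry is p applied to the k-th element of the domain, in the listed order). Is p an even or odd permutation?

even

In disjoint-cycle form the cycle lengths are 5, 3, 1.
A cycle is odd iff its length is even; p has 0 even-length cycles, so sgn(p) = (−1)^0 and p is even.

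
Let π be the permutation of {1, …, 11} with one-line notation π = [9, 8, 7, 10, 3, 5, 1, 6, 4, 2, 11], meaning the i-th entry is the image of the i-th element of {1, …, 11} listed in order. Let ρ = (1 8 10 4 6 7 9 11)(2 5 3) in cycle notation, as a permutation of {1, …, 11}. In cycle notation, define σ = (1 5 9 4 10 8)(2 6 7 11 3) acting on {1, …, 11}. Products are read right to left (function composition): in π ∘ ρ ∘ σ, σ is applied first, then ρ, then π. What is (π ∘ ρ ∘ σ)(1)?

7

Chase 1: σ(1) = 5; ρ(5) = 3; π(3) = 7. Hence (π ∘ ρ ∘ σ)(1) = 7.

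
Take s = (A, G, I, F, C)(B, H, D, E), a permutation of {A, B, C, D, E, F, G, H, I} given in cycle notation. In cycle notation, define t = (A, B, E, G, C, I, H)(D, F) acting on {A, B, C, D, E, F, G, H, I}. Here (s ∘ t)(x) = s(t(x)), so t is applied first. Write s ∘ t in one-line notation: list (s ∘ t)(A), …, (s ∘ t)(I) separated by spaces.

H B F C I E A G D

Chase each element through t then s: A → B → H; B → E → B; C → I → F; D → F → C; E → G → I; F → D → E; G → C → A; H → A → G; I → H → D.
So s ∘ t in one-line form is H B F C I E A G D.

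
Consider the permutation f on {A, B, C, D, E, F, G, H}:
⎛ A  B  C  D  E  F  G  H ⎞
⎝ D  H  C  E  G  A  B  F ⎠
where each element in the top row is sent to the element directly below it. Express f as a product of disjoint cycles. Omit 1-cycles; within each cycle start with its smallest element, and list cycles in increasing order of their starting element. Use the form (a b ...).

(A D E G B H F)

Start at A and follow images: A → D → E → G → B → H → F → A, giving the cycle (A D E G B H F).
Repeating from the next unused element and collecting all non-trivial cycles gives (A D E G B H F).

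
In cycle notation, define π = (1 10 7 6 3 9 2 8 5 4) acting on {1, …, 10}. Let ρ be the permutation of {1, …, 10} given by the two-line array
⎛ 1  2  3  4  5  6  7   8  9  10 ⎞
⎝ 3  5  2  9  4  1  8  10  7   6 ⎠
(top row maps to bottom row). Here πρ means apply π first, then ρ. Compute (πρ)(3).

7

First apply π: π(3) = 9, then ρ(9) = 7. Thus (πρ)(3) = 7.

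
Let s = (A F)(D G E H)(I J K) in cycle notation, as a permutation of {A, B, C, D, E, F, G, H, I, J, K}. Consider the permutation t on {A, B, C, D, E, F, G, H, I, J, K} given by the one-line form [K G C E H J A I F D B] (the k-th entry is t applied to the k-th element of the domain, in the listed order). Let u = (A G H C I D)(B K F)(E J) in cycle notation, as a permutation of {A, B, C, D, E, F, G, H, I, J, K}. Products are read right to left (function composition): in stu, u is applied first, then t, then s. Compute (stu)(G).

J

Chase G: u(G) = H; t(H) = I; s(I) = J. Hence (stu)(G) = J.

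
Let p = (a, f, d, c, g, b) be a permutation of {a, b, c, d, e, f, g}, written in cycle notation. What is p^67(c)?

c lies in the 6-cycle (a, f, d, c, g, b).
Since the cycle has length 6, p^67 acts on it the same as p^1 (67 mod 6 = 1).
Advancing 1 step from c: c → g.

g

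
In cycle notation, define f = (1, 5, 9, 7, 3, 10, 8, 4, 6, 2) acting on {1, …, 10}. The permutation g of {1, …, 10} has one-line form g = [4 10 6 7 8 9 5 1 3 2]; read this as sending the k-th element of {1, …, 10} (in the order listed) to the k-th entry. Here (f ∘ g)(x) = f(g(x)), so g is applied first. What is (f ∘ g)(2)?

(f ∘ g)(2) = f(g(2)). g(2) = 10, then f(10) = 8. So (f ∘ g)(2) = 8.

8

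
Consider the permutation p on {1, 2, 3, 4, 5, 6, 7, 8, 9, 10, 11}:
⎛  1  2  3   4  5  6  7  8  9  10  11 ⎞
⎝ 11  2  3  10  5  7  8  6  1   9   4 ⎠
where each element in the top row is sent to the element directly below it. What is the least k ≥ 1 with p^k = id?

15

The disjoint-cycle form of p has cycle lengths 5, 3, 1, 1, 1.
Since disjoint cycles commute, ord(p) = lcm(5, 3) = 15.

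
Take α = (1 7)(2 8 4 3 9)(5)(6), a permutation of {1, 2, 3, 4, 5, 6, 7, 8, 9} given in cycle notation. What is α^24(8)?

2

8 lies in the 5-cycle (2 8 4 3 9).
On a 5-cycle, α^5 is the identity, so α^24 = α^4 there (24 ≡ 4 mod 5).
Advancing 4 steps from 8: 8 → 4 → 3 → 9 → 2.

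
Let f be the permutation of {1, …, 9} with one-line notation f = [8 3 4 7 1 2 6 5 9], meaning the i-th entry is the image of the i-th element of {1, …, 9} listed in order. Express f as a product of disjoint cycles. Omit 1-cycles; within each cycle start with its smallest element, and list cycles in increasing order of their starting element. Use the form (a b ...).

(1 8 5)(2 3 4 7 6)

From 1: 1 → 8 → 5 → 1, closing the cycle (1 8 5).
Repeating from the next unused element and collecting all non-trivial cycles gives (1 8 5)(2 3 4 7 6).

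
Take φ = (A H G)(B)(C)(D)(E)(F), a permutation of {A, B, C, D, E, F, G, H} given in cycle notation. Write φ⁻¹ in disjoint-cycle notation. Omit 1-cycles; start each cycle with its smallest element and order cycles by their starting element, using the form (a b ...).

(A G H)

Inverting a permutation written in cycle notation just reverses the order within every cycle.
Reversing each cycle of φ and rotating so the smallest element leads gives (A G H).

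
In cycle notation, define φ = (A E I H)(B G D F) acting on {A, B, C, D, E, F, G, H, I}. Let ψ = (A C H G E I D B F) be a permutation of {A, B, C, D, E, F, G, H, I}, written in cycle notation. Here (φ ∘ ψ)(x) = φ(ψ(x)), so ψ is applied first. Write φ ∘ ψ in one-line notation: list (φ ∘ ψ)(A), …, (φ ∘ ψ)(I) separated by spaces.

For each element, apply ψ then φ: A → C → C; B → F → B; C → H → A; D → B → G; E → I → H; F → A → E; G → E → I; H → G → D; I → D → F.
So φ ∘ ψ in one-line form is C B A G H E I D F.

C B A G H E I D F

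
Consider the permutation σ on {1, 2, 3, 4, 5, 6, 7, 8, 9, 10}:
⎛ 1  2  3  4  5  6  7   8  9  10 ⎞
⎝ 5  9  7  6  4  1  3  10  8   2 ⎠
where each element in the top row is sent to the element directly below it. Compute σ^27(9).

Tracing 9 → 8 → … returns to 9 after 4 steps, so 9 lies in a 4-cycle (2 9 8 10).
Powers repeat with period 4 on this cycle, and 27 mod 4 = 3, so σ^27(9) = σ^3(9).
Stepping 3 places around the cycle: 9 → 8 → 10 → 2.

2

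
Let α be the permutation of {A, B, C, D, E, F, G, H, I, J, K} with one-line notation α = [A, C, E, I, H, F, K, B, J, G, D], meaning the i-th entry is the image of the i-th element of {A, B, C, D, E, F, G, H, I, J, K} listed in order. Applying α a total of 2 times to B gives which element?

Tracing B → C → … returns to B after 4 steps, so B lies in a 4-cycle (B, C, E, H).
Advancing 2 steps from B: B → C → E.

E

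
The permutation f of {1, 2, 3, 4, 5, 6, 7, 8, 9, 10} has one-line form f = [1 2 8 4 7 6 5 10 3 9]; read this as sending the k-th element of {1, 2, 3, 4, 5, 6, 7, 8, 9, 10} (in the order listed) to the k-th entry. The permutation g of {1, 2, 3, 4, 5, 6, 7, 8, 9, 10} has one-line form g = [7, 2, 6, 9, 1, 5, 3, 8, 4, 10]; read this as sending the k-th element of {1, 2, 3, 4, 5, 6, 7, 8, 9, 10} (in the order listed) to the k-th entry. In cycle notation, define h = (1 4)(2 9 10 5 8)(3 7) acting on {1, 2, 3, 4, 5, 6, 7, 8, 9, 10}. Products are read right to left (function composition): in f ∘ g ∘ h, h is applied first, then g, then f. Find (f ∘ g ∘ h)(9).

9

Chase 9: h(9) = 10; g(10) = 10; f(10) = 9. Hence (f ∘ g ∘ h)(9) = 9.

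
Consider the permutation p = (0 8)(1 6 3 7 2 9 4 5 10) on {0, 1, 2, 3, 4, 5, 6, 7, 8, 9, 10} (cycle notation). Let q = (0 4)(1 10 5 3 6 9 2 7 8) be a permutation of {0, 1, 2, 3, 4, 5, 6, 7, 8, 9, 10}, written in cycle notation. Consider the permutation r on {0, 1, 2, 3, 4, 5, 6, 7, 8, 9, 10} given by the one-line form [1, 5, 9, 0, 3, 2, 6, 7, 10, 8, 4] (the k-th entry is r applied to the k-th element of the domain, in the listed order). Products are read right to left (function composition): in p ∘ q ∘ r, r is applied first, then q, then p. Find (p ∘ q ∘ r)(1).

Chase 1: r(1) = 5; q(5) = 3; p(3) = 7. Hence (p ∘ q ∘ r)(1) = 7.

7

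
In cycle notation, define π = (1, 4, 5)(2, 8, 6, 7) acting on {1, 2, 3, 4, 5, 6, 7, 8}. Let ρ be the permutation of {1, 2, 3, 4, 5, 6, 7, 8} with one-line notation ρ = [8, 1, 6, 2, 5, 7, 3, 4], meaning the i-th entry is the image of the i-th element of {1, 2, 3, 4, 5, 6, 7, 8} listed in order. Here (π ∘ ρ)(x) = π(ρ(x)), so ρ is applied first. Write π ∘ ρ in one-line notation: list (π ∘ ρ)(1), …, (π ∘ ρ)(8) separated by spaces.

6 4 7 8 1 2 3 5

(π ∘ ρ)(x) = π(ρ(x)). Computing each image: π(ρ(1)) = π(8) = 6, π(ρ(2)) = π(1) = 4, π(ρ(3)) = π(6) = 7, π(ρ(4)) = π(2) = 8, π(ρ(5)) = π(5) = 1, π(ρ(6)) = π(7) = 2, π(ρ(7)) = π(3) = 3, π(ρ(8)) = π(4) = 5.
Hence π ∘ ρ = [6 4 7 8 1 2 3 5].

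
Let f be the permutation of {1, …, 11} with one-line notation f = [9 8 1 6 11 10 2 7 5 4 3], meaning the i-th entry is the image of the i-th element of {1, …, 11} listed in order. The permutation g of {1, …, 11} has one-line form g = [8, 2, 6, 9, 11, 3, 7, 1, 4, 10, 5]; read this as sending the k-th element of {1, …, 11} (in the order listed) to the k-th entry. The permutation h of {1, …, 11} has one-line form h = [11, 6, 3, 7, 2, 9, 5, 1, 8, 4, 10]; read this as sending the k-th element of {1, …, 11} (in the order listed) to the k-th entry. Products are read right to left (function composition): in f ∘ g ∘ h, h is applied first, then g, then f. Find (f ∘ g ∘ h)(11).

4

(f ∘ g ∘ h)(11) = f(g(h(11))). h(11) = 10, then g(10) = 10, then f(10) = 4, so the result is 4.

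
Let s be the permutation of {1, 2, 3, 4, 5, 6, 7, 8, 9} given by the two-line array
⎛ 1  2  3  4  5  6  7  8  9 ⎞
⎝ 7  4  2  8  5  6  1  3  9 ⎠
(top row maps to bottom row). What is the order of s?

4

Decomposing into disjoint cycles gives cycle lengths 4, 2, 1, 1, 1.
The order is lcm(4, 2) = 4.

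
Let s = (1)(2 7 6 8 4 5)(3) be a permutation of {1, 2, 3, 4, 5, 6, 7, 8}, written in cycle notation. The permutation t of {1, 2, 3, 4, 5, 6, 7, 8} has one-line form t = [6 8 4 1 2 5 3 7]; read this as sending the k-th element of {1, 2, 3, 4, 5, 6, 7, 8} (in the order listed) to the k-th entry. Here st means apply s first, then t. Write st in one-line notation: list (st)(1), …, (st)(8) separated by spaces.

For each element, apply s then t: 1 → 1 → 6; 2 → 7 → 3; 3 → 3 → 4; 4 → 5 → 2; 5 → 2 → 8; 6 → 8 → 7; 7 → 6 → 5; 8 → 4 → 1.
So st in one-line form is 6 3 4 2 8 7 5 1.

6 3 4 2 8 7 5 1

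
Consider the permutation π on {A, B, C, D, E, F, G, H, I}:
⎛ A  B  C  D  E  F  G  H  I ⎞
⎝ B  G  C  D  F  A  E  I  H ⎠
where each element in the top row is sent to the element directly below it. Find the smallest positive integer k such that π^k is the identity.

Writing π as disjoint cycles, the cycle lengths are 5, 2, 1, 1.
Since disjoint cycles commute, ord(π) = lcm(5, 2) = 10.

10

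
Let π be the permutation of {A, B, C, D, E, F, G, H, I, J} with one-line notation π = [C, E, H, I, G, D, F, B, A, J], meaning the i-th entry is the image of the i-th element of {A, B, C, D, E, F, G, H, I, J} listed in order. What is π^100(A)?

C

Tracing A → C → … returns to A after 9 steps, so A lies in a 9-cycle (A, C, H, B, E, G, F, D, I).
On a 9-cycle, π^9 is the identity, so π^100 = π^1 there (100 ≡ 1 mod 9).
Stepping 1 place around the cycle: A → C.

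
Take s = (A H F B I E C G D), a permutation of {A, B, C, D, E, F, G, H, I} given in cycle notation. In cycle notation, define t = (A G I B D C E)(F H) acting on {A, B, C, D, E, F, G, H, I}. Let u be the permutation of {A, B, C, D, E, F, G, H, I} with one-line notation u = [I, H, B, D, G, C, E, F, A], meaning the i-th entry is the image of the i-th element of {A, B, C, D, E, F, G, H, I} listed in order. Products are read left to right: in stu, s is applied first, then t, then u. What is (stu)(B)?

H

Chase B: s(B) = I; t(I) = B; u(B) = H. Hence (stu)(B) = H.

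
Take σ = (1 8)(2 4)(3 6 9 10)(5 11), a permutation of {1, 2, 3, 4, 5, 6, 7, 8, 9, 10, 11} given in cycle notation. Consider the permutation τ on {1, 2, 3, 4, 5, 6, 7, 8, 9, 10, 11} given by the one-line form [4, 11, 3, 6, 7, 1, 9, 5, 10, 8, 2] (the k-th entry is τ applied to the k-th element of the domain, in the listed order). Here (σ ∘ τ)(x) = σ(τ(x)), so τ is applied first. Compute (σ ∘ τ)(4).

τ(4) = 6, then σ(6) = 9; composing gives (σ ∘ τ)(4) = 9.

9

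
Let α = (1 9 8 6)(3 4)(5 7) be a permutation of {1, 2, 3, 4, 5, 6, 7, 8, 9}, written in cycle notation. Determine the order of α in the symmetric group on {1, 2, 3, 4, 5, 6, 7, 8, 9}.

The cycle type of α is (4, 2, 2, 1).
The order of α is the least common multiple of its cycle lengths: lcm(4, 2, 2) = 4.

4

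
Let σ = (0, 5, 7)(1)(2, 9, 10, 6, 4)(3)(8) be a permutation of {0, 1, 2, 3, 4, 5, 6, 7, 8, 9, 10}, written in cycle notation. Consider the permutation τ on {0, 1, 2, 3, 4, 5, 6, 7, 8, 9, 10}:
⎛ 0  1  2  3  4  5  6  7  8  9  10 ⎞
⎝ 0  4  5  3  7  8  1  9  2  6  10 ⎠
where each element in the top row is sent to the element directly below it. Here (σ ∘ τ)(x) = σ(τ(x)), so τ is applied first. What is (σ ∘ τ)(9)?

First apply τ: τ(9) = 6, then σ(6) = 4. Thus (σ ∘ τ)(9) = 4.

4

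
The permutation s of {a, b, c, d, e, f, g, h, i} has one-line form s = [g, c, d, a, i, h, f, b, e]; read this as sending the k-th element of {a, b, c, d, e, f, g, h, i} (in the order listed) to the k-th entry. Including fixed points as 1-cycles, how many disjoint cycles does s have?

The cycle decomposition is (a, g, f, h, b, c, d)(e, i), which has 2 cycles (counting 1-cycles).

2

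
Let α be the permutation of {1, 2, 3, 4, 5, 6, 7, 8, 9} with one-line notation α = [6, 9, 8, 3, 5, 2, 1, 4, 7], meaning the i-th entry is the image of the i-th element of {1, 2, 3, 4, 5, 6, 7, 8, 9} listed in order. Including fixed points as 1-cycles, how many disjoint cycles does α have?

3

The cycle decomposition is (1, 6, 2, 9, 7)(3, 8, 4)(5), which has 3 cycles (counting 1-cycles).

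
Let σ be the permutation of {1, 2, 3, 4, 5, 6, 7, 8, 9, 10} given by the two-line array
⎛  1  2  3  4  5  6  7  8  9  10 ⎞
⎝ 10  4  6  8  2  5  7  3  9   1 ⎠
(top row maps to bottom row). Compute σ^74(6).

Tracing 6 → 5 → … returns to 6 after 6 steps, so 6 lies in a 6-cycle (2 4 8 3 6 5).
On a 6-cycle, σ^6 is the identity, so σ^74 = σ^2 there (74 ≡ 2 mod 6).
Stepping 2 places around the cycle: 6 → 5 → 2.

2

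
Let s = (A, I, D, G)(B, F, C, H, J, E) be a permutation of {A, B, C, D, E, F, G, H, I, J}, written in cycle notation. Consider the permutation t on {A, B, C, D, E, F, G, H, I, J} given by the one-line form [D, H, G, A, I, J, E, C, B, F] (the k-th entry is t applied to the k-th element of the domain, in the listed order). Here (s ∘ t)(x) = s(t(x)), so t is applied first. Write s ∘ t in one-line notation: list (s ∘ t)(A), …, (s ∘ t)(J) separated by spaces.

G J A I D E B H F C

(s ∘ t)(x) = s(t(x)). Computing each image: s(t(A)) = s(D) = G, s(t(B)) = s(H) = J, s(t(C)) = s(G) = A, s(t(D)) = s(A) = I, s(t(E)) = s(I) = D, s(t(F)) = s(J) = E, s(t(G)) = s(E) = B, s(t(H)) = s(C) = H, s(t(I)) = s(B) = F, s(t(J)) = s(F) = C.
Hence s ∘ t = [G J A I D E B H F C].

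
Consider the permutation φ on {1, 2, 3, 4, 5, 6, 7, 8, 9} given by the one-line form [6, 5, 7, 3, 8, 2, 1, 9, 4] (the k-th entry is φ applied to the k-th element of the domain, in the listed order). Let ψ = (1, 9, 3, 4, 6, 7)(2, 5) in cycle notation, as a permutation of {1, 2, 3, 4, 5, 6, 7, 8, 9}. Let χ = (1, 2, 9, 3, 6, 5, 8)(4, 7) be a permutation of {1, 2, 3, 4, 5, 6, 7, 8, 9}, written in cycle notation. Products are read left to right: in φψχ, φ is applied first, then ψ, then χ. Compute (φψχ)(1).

Apply the permutations in order: φ(1) = 6, then ψ(6) = 7, then χ(7) = 4. So (φψχ)(1) = 4.

4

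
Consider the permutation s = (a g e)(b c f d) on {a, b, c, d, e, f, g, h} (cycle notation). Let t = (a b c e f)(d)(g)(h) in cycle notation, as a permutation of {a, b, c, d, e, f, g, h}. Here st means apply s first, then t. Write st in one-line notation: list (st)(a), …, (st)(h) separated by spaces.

g e a c b d f h

(st)(x) = t(s(x)). Computing each image: t(s(a)) = t(g) = g, t(s(b)) = t(c) = e, t(s(c)) = t(f) = a, t(s(d)) = t(b) = c, t(s(e)) = t(a) = b, t(s(f)) = t(d) = d, t(s(g)) = t(e) = f, t(s(h)) = t(h) = h.
Hence st = [g e a c b d f h].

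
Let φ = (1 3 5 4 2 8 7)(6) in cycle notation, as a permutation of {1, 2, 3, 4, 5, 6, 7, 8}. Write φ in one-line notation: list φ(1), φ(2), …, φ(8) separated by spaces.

Reading each image from the cycles: 1→3, 2→8, 3→5, 4→2, 5→4, 6→6, 7→1, 8→7.
Listing these in domain order gives 3 8 5 2 4 6 1 7.

3 8 5 2 4 6 1 7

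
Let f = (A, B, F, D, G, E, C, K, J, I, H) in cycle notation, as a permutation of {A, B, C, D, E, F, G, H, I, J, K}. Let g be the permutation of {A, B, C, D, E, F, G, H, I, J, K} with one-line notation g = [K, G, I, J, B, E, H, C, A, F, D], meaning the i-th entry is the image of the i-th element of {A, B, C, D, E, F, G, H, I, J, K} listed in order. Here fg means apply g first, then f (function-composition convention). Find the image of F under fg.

C

First apply g: g(F) = E, then f(E) = C. Thus (fg)(F) = C.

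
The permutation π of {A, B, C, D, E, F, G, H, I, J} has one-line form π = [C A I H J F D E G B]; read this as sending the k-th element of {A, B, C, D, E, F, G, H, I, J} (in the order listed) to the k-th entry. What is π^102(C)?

D

Tracing C → I → … returns to C after 9 steps, so C lies in a 9-cycle (A C I G D H E J B).
On a 9-cycle, π^9 is the identity, so π^102 = π^3 there (102 ≡ 3 mod 9).
Stepping 3 places around the cycle: C → I → G → D.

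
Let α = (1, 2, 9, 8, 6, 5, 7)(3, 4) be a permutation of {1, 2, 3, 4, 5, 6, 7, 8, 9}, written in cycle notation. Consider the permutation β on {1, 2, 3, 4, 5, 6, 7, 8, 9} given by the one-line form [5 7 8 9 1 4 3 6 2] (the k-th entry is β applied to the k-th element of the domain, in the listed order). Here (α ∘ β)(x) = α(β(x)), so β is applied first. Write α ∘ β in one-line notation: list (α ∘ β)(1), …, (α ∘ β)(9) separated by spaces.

For each element, apply β then α: 1 → 5 → 7; 2 → 7 → 1; 3 → 8 → 6; 4 → 9 → 8; 5 → 1 → 2; 6 → 4 → 3; 7 → 3 → 4; 8 → 6 → 5; 9 → 2 → 9.
So α ∘ β in one-line form is 7 1 6 8 2 3 4 5 9.

7 1 6 8 2 3 4 5 9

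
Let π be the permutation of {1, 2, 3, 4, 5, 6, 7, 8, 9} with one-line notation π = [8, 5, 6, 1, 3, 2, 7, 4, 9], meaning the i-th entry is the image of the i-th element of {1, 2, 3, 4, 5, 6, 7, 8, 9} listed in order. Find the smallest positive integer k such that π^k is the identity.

Decomposing into disjoint cycles gives cycle lengths 4, 3, 1, 1.
The order is lcm(4, 3) = 12.

12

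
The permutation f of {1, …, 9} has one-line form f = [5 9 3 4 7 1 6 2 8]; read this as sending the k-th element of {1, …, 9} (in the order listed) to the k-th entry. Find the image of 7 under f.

6

7 is element number 7 of the domain, and entry number 7 of the one-line form is 6, so f(7) = 6.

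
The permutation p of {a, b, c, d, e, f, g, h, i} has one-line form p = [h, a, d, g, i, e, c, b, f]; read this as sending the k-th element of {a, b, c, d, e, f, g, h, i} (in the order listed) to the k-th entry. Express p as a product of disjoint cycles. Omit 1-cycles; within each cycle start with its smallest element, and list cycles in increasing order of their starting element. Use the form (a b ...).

Iterating p from a gives a → h → b → a; that is the 3-cycle (a h b).
Continuing from each remaining unvisited element yields (a h b)(c d g)(e i f).

(a h b)(c d g)(e i f)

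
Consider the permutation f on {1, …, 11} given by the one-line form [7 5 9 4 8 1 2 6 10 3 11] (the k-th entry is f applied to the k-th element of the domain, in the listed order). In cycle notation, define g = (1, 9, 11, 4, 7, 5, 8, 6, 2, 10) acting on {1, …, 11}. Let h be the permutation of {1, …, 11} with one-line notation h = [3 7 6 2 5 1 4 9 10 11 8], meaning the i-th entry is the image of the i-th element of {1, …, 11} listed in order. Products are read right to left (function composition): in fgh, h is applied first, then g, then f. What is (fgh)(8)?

11

(fgh)(8) = f(g(h(8))). h(8) = 9, then g(9) = 11, then f(11) = 11, so the result is 11.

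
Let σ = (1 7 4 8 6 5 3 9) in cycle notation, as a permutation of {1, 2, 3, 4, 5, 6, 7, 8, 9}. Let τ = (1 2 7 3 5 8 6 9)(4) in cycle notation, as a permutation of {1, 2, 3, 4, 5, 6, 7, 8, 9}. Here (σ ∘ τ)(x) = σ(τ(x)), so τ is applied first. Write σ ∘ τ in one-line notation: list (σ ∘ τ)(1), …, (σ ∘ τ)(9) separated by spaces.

2 4 3 8 6 1 9 5 7

For each element, apply τ then σ: 1 → 2 → 2; 2 → 7 → 4; 3 → 5 → 3; 4 → 4 → 8; 5 → 8 → 6; 6 → 9 → 1; 7 → 3 → 9; 8 → 6 → 5; 9 → 1 → 7.
So σ ∘ τ in one-line form is 2 4 3 8 6 1 9 5 7.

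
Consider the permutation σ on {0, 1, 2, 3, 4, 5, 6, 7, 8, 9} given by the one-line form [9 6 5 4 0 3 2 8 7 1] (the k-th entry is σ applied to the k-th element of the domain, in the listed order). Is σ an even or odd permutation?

even

In disjoint-cycle form the cycle lengths are 8, 2.
A cycle of length ℓ contributes ℓ−1 transpositions, so σ is a product of 7 + 1 = 8 transpositions — even.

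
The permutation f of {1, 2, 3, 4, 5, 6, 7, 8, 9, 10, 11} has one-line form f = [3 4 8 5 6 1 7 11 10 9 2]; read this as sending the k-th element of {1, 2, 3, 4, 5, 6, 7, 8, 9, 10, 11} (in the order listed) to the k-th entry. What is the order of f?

Writing f as disjoint cycles, the cycle lengths are 8, 2, 1.
The order of f is the least common multiple of its cycle lengths: lcm(8, 2) = 8.

8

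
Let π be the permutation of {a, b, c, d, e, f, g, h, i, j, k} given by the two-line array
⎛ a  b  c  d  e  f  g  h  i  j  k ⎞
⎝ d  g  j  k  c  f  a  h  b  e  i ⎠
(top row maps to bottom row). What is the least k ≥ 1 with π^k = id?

6

Decomposing into disjoint cycles gives cycle lengths 6, 3, 1, 1.
Since disjoint cycles commute, ord(π) = lcm(6, 3) = 6.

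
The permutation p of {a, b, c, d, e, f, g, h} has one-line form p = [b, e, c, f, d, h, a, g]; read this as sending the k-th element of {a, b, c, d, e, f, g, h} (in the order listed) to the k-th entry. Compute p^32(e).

Tracing e → d → … returns to e after 7 steps, so e lies in a 7-cycle (a b e d f h g).
On a 7-cycle, p^7 is the identity, so p^32 = p^4 there (32 ≡ 4 mod 7).
Stepping 4 places around the cycle: e → d → f → h → g.

g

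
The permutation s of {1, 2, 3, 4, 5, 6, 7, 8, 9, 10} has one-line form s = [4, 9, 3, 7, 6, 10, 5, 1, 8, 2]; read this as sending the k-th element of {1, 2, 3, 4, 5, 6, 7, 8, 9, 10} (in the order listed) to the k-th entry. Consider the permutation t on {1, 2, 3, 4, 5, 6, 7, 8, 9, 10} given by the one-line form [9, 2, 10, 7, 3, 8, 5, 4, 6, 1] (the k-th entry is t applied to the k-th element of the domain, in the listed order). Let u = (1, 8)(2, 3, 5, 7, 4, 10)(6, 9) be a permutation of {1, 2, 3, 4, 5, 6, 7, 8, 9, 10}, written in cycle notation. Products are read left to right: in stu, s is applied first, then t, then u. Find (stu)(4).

7

(stu)(4) = u(t(s(4))). s(4) = 7, then t(7) = 5, then u(5) = 7, so the result is 7.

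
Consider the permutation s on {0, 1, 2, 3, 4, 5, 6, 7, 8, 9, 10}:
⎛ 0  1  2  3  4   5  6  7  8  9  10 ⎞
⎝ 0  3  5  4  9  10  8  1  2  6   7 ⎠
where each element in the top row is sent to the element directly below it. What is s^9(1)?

7

Tracing 1 → 3 → … returns to 1 after 10 steps, so 1 lies in a 10-cycle (1 3 4 9 6 8 2 5 10 7).
Stepping 9 places around the cycle: 1 → 3 → 4 → 9 → 6 → 8 → 2 → 5 → 10 → 7.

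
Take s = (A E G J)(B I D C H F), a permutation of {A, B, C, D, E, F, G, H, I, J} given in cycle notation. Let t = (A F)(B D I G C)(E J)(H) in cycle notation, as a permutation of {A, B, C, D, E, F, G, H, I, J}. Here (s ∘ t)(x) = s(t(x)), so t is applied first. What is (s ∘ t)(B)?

t(B) = D, then s(D) = C; composing gives (s ∘ t)(B) = C.

C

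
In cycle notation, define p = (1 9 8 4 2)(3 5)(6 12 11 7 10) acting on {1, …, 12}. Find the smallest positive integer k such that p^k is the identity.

10

The disjoint cycles have lengths 5, 5, 2.
The order is lcm(5, 5, 2) = 10.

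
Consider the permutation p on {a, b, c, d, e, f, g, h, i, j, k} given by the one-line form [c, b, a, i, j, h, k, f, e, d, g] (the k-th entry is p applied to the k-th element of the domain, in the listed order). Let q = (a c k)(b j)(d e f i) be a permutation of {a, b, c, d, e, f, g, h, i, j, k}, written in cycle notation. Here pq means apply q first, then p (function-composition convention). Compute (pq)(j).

q(j) = b, then p(b) = b; composing gives (pq)(j) = b.

b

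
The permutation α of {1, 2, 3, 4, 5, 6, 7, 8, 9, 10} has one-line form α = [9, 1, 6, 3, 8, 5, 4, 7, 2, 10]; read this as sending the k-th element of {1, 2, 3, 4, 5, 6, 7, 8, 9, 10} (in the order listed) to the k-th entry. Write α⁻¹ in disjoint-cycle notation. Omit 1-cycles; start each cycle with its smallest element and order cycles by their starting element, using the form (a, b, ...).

(1, 2, 9)(3, 4, 7, 8, 5, 6)

First write α in disjoint cycles: (1, 9, 2)(3, 6, 5, 8, 7, 4).
Reversing each cycle (and rotating so the smallest element leads) gives α⁻¹ = (1, 2, 9)(3, 4, 7, 8, 5, 6).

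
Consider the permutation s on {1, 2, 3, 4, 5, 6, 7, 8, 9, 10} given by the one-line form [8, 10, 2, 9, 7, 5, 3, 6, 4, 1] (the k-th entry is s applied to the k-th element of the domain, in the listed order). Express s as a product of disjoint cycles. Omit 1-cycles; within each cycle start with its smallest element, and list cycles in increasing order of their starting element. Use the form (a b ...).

(1 8 6 5 7 3 2 10)(4 9)

Start at 1 and follow images: 1 → 8 → 6 → 5 → 7 → 3 → 2 → 10 → 1, giving the cycle (1 8 6 5 7 3 2 10).
Repeating from the next unused element and collecting all non-trivial cycles gives (1 8 6 5 7 3 2 10)(4 9).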